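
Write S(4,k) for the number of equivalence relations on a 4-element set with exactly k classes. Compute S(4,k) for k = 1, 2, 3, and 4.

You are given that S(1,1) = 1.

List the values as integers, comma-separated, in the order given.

i=2: T(2,1)=0+1·1=1 | T(2,2)=1+2·0=1
i=3: T(3,1)=0+1·1=1 | T(3,2)=1+2·1=3 | T(3,3)=1+3·0=1
i=4: T(4,1)=0+1·1=1 | T(4,2)=1+2·3=7 | T(4,3)=3+3·1=6 | T(4,4)=1+4·0=1
Read S(4,1) = 1, S(4,2) = 7, S(4,3) = 6, S(4,4) = 1.

1, 7, 6, 1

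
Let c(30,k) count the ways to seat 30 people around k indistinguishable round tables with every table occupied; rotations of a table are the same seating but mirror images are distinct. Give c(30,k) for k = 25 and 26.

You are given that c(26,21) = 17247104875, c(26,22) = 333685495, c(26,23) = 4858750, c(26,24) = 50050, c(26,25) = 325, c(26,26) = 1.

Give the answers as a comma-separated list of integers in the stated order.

80328850875, 1122686019

row 27: T[27][22]=26·333685495+17247104875=25922927745  T[27][23]=26·4858750+333685495=460012995  T[27][24]=26·50050+4858750=6160050  T[27][25]=26·325+50050=58500  T[27][26]=26·1+325=351
row 28: T[28][23]=27·460012995+25922927745=38343278610  T[28][24]=27·6160050+460012995=626334345  T[28][25]=27·58500+6160050=7739550  T[28][26]=27·351+58500=67977
row 29: T[29][24]=28·626334345+38343278610=55880640270  T[29][25]=28·7739550+626334345=843041745  T[29][26]=28·67977+7739550=9642906
row 30: T[30][25]=29·843041745+55880640270=80328850875  T[30][26]=29·9642906+843041745=1122686019
Read c(30,25) = 80328850875, c(30,26) = 1122686019.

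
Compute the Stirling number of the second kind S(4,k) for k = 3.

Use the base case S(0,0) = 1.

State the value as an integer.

6

i=1: T(1,1)=1+1·0=1
i=2: T(2,1)=0+1·1=1 | T(2,2)=1+2·0=1
i=3: T(3,2)=1+2·1=3 | T(3,3)=1+3·0=1
i=4: T(4,3)=3+3·1=6
Read S(4,3) = 6.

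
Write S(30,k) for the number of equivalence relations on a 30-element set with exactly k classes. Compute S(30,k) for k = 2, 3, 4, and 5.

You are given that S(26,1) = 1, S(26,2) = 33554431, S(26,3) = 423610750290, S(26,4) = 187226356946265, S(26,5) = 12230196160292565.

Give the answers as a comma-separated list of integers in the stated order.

536870911, 34314651811530, 48004081105038305, 7713000216608565075

@27  (27,1):1·1+0→1, (27,2):33554431·2+1→67108863, (27,3):423610750290·3+33554431→1270865805301, (27,4):187226356946265·4+423610750290→749329038535350, (27,5):12230196160292565·5+187226356946265→61338207158409090
@28  (28,1):1·1+0→1, (28,2):67108863·2+1→134217727, (28,3):1270865805301·3+67108863→3812664524766, (28,4):749329038535350·4+1270865805301→2998587019946701, (28,5):61338207158409090·5+749329038535350→307440364830580800
@29  (29,1):1·1+0→1, (29,2):134217727·2+1→268435455, (29,3):3812664524766·3+134217727→11438127792025, (29,4):2998587019946701·4+3812664524766→11998160744311570, (29,5):307440364830580800·5+2998587019946701→1540200411172850701
@30  (30,2):268435455·2+1→536870911, (30,3):11438127792025·3+268435455→34314651811530, (30,4):11998160744311570·4+11438127792025→48004081105038305, (30,5):1540200411172850701·5+11998160744311570→7713000216608565075
Read S(30,2) = 536870911, S(30,3) = 34314651811530, S(30,4) = 48004081105038305, S(30,5) = 7713000216608565075.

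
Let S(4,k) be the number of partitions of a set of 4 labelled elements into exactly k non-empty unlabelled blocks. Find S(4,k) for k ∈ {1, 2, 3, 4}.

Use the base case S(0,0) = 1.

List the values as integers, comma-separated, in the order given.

1, 7, 6, 1

@1  (1,1):0·1+1→1
@2  (2,1):1·1+0→1, (2,2):0·2+1→1
@3  (3,1):1·1+0→1, (3,2):1·2+1→3, (3,3):0·3+1→1
@4  (4,1):1·1+0→1, (4,2):3·2+1→7, (4,3):1·3+3→6, (4,4):0·4+1→1
Read S(4,1) = 1, S(4,2) = 7, S(4,3) = 6, S(4,4) = 1.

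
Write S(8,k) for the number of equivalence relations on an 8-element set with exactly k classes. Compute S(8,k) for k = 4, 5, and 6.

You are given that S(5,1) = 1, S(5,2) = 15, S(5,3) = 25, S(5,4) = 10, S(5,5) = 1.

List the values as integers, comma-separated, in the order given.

1701, 1050, 266

r6: T_6,2=2×15+1=31; T_6,3=3×25+15=90; T_6,4=4×10+25=65; T_6,5=5×1+10=15; T_6,6=6×0+1=1
r7: T_7,3=3×90+31=301; T_7,4=4×65+90=350; T_7,5=5×15+65=140; T_7,6=6×1+15=21
r8: T_8,4=4×350+301=1701; T_8,5=5×140+350=1050; T_8,6=6×21+140=266
Read S(8,4) = 1701, S(8,5) = 1050, S(8,6) = 266.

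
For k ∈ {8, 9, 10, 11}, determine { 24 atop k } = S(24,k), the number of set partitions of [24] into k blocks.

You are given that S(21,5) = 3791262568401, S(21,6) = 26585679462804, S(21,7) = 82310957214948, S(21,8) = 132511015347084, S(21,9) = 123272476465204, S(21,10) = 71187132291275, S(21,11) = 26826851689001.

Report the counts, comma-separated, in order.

r22: T_22,6=6×26585679462804+3791262568401=163305339345225; T_22,7=7×82310957214948+26585679462804=602762379967440; T_22,8=8×132511015347084+82310957214948=1142399079991620; T_22,9=9×123272476465204+132511015347084=1241963303533920; T_22,10=10×71187132291275+123272476465204=835143799377954; T_22,11=11×26826851689001+71187132291275=366282500870286
r23: T_23,7=7×602762379967440+163305339345225=4382641999117305; T_23,8=8×1142399079991620+602762379967440=9741955019900400; T_23,9=9×1241963303533920+1142399079991620=12320068811796900; T_23,10=10×835143799377954+1241963303533920=9593401297313460; T_23,11=11×366282500870286+835143799377954=4864251308951100
r24: T_24,8=8×9741955019900400+4382641999117305=82318282158320505; T_24,9=9×12320068811796900+9741955019900400=120622574326072500; T_24,10=10×9593401297313460+12320068811796900=108254081784931500; T_24,11=11×4864251308951100+9593401297313460=63100165695775560
Read S(24,8) = 82318282158320505, S(24,9) = 120622574326072500, S(24,10) = 108254081784931500, S(24,11) = 63100165695775560.

82318282158320505, 120622574326072500, 108254081784931500, 63100165695775560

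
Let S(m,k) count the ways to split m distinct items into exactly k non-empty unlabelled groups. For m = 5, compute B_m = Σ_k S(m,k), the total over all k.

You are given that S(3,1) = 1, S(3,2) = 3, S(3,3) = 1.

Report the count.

52

@4  (4,1):1·1+0→1, (4,2):3·2+1→7, (4,3):1·3+3→6, (4,4):0·4+1→1
@5  (5,1):1·1+0→1, (5,2):7·2+1→15, (5,3):6·3+7→25, (5,4):1·4+6→10, (5,5):0·5+1→1
B_5 = ΣS(5,k) = 1+15+25+10+1 = 52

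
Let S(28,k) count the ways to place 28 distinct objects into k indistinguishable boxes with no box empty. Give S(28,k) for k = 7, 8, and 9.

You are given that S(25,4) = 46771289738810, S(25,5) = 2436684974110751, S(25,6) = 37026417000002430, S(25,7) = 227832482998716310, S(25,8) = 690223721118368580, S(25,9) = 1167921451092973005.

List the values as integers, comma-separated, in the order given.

82892803728383735268, 392678226281361931131, 1006698291338432496375

row 26: T[26][5]=5·2436684974110751+46771289738810=12230196160292565  T[26][6]=6·37026417000002430+2436684974110751=224595186974125331  T[26][7]=7·227832482998716310+37026417000002430=1631853797991016600  T[26][8]=8·690223721118368580+227832482998716310=5749622251945664950  T[26][9]=9·1167921451092973005+690223721118368580=11201516780955125625
row 27: T[27][6]=6·224595186974125331+12230196160292565=1359801318005044551  T[27][7]=7·1631853797991016600+224595186974125331=11647571772911241531  T[27][8]=8·5749622251945664950+1631853797991016600=47628831813556336200  T[27][9]=9·11201516780955125625+5749622251945664950=106563273280541795575
row 28: T[28][7]=7·11647571772911241531+1359801318005044551=82892803728383735268  T[28][8]=8·47628831813556336200+11647571772911241531=392678226281361931131  T[28][9]=9·106563273280541795575+47628831813556336200=1006698291338432496375
Read S(28,7) = 82892803728383735268, S(28,8) = 392678226281361931131, S(28,9) = 1006698291338432496375.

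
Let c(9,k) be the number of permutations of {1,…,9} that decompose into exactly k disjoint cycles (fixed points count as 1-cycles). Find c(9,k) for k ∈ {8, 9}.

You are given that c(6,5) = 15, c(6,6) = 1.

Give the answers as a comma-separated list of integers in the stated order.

36, 1

i=7: T(7,6)=15+6·1=21 | T(7,7)=1+6·0=1
i=8: T(8,7)=21+7·1=28 | T(8,8)=1+7·0=1
i=9: T(9,8)=28+8·1=36 | T(9,9)=1+8·0=1
Read c(9,8) = 36, c(9,9) = 1.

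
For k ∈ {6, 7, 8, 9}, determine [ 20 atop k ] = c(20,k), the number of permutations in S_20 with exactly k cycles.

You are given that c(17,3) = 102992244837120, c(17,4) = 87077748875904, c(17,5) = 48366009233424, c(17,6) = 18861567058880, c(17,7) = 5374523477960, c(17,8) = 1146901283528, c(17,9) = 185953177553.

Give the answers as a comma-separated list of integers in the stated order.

r18: T_18,4=17×87077748875904+102992244837120=1583313975727488; T_18,5=17×48366009233424+87077748875904=909299905844112; T_18,6=17×18861567058880+48366009233424=369012649234384; T_18,7=17×5374523477960+18861567058880=110228466184200; T_18,8=17×1146901283528+5374523477960=24871845297936; T_18,9=17×185953177553+1146901283528=4308105301929
r19: T_19,5=18×909299905844112+1583313975727488=17950712280921504; T_19,6=18×369012649234384+909299905844112=7551527592063024; T_19,7=18×110228466184200+369012649234384=2353125040549984; T_19,8=18×24871845297936+110228466184200=557921681547048; T_19,9=18×4308105301929+24871845297936=102417740732658
r20: T_20,6=19×7551527592063024+17950712280921504=161429736530118960; T_20,7=19×2353125040549984+7551527592063024=52260903362512720; T_20,8=19×557921681547048+2353125040549984=12953636989943896; T_20,9=19×102417740732658+557921681547048=2503858755467550
Read c(20,6) = 161429736530118960, c(20,7) = 52260903362512720, c(20,8) = 12953636989943896, c(20,9) = 2503858755467550.

161429736530118960, 52260903362512720, 12953636989943896, 2503858755467550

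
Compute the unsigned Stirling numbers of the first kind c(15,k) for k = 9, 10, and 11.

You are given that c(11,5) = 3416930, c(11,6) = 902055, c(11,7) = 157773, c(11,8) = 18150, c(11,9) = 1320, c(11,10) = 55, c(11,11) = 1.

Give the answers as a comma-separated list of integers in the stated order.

368411615, 37312275, 2749747

@12  (12,6):902055·11+3416930→13339535, (12,7):157773·11+902055→2637558, (12,8):18150·11+157773→357423, (12,9):1320·11+18150→32670, (12,10):55·11+1320→1925, (12,11):1·11+55→66
@13  (13,7):2637558·12+13339535→44990231, (13,8):357423·12+2637558→6926634, (13,9):32670·12+357423→749463, (13,10):1925·12+32670→55770, (13,11):66·12+1925→2717
@14  (14,8):6926634·13+44990231→135036473, (14,9):749463·13+6926634→16669653, (14,10):55770·13+749463→1474473, (14,11):2717·13+55770→91091
@15  (15,9):16669653·14+135036473→368411615, (15,10):1474473·14+16669653→37312275, (15,11):91091·14+1474473→2749747
Read c(15,9) = 368411615, c(15,10) = 37312275, c(15,11) = 2749747.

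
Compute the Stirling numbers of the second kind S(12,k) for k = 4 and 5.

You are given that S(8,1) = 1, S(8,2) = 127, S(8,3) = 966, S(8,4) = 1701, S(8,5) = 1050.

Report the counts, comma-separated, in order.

611501, 1379400

[9] T[9,1]:1*1+0=1 · T[9,2]:2*127+1=255 · T[9,3]:3*966+127=3025 · T[9,4]:4*1701+966=7770 · T[9,5]:5*1050+1701=6951
[10] T[10,2]:2*255+1=511 · T[10,3]:3*3025+255=9330 · T[10,4]:4*7770+3025=34105 · T[10,5]:5*6951+7770=42525
[11] T[11,3]:3*9330+511=28501 · T[11,4]:4*34105+9330=145750 · T[11,5]:5*42525+34105=246730
[12] T[12,4]:4*145750+28501=611501 · T[12,5]:5*246730+145750=1379400
Read S(12,4) = 611501, S(12,5) = 1379400.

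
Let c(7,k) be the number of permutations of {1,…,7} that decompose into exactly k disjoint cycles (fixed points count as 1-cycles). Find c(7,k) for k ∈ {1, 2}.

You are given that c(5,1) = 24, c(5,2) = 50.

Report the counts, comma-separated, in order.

720, 1764

@6  (6,1):24·5+0→120, (6,2):50·5+24→274
@7  (7,1):120·6+0→720, (7,2):274·6+120→1764
Read c(7,1) = 720, c(7,2) = 1764.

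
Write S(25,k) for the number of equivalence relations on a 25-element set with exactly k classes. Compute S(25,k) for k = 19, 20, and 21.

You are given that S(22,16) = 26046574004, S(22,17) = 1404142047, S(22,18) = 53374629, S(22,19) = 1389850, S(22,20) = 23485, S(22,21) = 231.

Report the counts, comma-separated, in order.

166218969675, 6220194750, 168519505

[23] T[23,17]:17*1404142047+26046574004=49916988803 · T[23,18]:18*53374629+1404142047=2364885369 · T[23,19]:19*1389850+53374629=79781779 · T[23,20]:20*23485+1389850=1859550 · T[23,21]:21*231+23485=28336
[24] T[24,18]:18*2364885369+49916988803=92484925445 · T[24,19]:19*79781779+2364885369=3880739170 · T[24,20]:20*1859550+79781779=116972779 · T[24,21]:21*28336+1859550=2454606
[25] T[25,19]:19*3880739170+92484925445=166218969675 · T[25,20]:20*116972779+3880739170=6220194750 · T[25,21]:21*2454606+116972779=168519505
Read S(25,19) = 166218969675, S(25,20) = 6220194750, S(25,21) = 168519505.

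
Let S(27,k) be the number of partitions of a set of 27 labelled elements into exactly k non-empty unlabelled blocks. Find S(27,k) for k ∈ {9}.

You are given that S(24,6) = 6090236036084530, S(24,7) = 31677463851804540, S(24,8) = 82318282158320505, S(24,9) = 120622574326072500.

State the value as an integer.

106563273280541795575

i=25: T(25,7)=6090236036084530+7·31677463851804540=227832482998716310 | T(25,8)=31677463851804540+8·82318282158320505=690223721118368580 | T(25,9)=82318282158320505+9·120622574326072500=1167921451092973005
i=26: T(26,8)=227832482998716310+8·690223721118368580=5749622251945664950 | T(26,9)=690223721118368580+9·1167921451092973005=11201516780955125625
i=27: T(27,9)=5749622251945664950+9·11201516780955125625=106563273280541795575
Read S(27,9) = 106563273280541795575.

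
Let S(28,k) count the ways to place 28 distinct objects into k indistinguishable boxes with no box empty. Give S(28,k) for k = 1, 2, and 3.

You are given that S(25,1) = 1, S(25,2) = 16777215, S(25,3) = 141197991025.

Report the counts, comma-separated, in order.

1, 134217727, 3812664524766

@26  (26,1):1·1+0→1, (26,2):16777215·2+1→33554431, (26,3):141197991025·3+16777215→423610750290
@27  (27,1):1·1+0→1, (27,2):33554431·2+1→67108863, (27,3):423610750290·3+33554431→1270865805301
@28  (28,1):1·1+0→1, (28,2):67108863·2+1→134217727, (28,3):1270865805301·3+67108863→3812664524766
Read S(28,1) = 1, S(28,2) = 134217727, S(28,3) = 3812664524766.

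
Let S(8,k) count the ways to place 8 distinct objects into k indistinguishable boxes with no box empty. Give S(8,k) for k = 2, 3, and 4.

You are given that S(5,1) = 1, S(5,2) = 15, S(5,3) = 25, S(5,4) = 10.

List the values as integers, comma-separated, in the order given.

@6  (6,1):1·1+0→1, (6,2):15·2+1→31, (6,3):25·3+15→90, (6,4):10·4+25→65
@7  (7,1):1·1+0→1, (7,2):31·2+1→63, (7,3):90·3+31→301, (7,4):65·4+90→350
@8  (8,2):63·2+1→127, (8,3):301·3+63→966, (8,4):350·4+301→1701
Read S(8,2) = 127, S(8,3) = 966, S(8,4) = 1701.

127, 966, 1701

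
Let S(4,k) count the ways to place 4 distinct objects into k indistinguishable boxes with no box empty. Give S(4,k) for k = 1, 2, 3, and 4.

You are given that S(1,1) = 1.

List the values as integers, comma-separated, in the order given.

r2: T_2,1=1×1+0=1; T_2,2=2×0+1=1
r3: T_3,1=1×1+0=1; T_3,2=2×1+1=3; T_3,3=3×0+1=1
r4: T_4,1=1×1+0=1; T_4,2=2×3+1=7; T_4,3=3×1+3=6; T_4,4=4×0+1=1
Read S(4,1) = 1, S(4,2) = 7, S(4,3) = 6, S(4,4) = 1.

1, 7, 6, 1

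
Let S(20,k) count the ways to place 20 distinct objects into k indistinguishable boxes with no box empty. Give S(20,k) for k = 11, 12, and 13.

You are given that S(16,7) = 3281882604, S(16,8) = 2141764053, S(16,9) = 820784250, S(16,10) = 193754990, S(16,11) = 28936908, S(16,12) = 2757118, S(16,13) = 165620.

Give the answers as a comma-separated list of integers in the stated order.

1900842429486, 411016633391, 61068660380

[17] T[17,8]:8*2141764053+3281882604=20415995028 · T[17,9]:9*820784250+2141764053=9528822303 · T[17,10]:10*193754990+820784250=2758334150 · T[17,11]:11*28936908+193754990=512060978 · T[17,12]:12*2757118+28936908=62022324 · T[17,13]:13*165620+2757118=4910178
[18] T[18,9]:9*9528822303+20415995028=106175395755 · T[18,10]:10*2758334150+9528822303=37112163803 · T[18,11]:11*512060978+2758334150=8391004908 · T[18,12]:12*62022324+512060978=1256328866 · T[18,13]:13*4910178+62022324=125854638
[19] T[19,10]:10*37112163803+106175395755=477297033785 · T[19,11]:11*8391004908+37112163803=129413217791 · T[19,12]:12*1256328866+8391004908=23466951300 · T[19,13]:13*125854638+1256328866=2892439160
[20] T[20,11]:11*129413217791+477297033785=1900842429486 · T[20,12]:12*23466951300+129413217791=411016633391 · T[20,13]:13*2892439160+23466951300=61068660380
Read S(20,11) = 1900842429486, S(20,12) = 411016633391, S(20,13) = 61068660380.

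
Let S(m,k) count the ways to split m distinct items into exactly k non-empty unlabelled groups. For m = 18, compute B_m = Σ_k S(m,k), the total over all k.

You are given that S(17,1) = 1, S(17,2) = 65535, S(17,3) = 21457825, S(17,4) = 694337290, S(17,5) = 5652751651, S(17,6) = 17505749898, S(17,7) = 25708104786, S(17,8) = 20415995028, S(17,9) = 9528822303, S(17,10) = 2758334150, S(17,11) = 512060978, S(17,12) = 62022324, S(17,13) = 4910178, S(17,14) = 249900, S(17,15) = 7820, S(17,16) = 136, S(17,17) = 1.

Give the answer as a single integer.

r18: T_18,1=1×1+0=1; T_18,2=2×65535+1=131071; T_18,3=3×21457825+65535=64439010; T_18,4=4×694337290+21457825=2798806985; T_18,5=5×5652751651+694337290=28958095545; T_18,6=6×17505749898+5652751651=110687251039; T_18,7=7×25708104786+17505749898=197462483400; T_18,8=8×20415995028+25708104786=189036065010; T_18,9=9×9528822303+20415995028=106175395755; T_18,10=10×2758334150+9528822303=37112163803; T_18,11=11×512060978+2758334150=8391004908; T_18,12=12×62022324+512060978=1256328866; T_18,13=13×4910178+62022324=125854638; T_18,14=14×249900+4910178=8408778; T_18,15=15×7820+249900=367200; T_18,16=16×136+7820=9996; T_18,17=17×1+136=153; T_18,18=18×0+1=1
B_18 = ΣS(18,k) = 1+131071+64439010+2798806985+28958095545+110687251039+197462483400+189036065010+106175395755+37112163803+8391004908+1256328866+125854638+8408778+367200+9996+153+1 = 682076806159

682076806159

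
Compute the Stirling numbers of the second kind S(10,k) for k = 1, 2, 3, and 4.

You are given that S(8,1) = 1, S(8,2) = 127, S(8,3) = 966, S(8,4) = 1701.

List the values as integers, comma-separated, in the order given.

1, 511, 9330, 34105

row 9: T[9][1]=1·1+0=1  T[9][2]=2·127+1=255  T[9][3]=3·966+127=3025  T[9][4]=4·1701+966=7770
row 10: T[10][1]=1·1+0=1  T[10][2]=2·255+1=511  T[10][3]=3·3025+255=9330  T[10][4]=4·7770+3025=34105
Read S(10,1) = 1, S(10,2) = 511, S(10,3) = 9330, S(10,4) = 34105.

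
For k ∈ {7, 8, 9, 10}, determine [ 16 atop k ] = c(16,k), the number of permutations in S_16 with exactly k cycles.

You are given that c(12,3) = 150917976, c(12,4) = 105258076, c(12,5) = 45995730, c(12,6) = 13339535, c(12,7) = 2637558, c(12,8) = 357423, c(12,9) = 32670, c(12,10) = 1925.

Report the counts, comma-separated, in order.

272803210680, 54631129553, 8207628000, 928095740

[13] T[13,4]:12*105258076+150917976=1414014888 · T[13,5]:12*45995730+105258076=657206836 · T[13,6]:12*13339535+45995730=206070150 · T[13,7]:12*2637558+13339535=44990231 · T[13,8]:12*357423+2637558=6926634 · T[13,9]:12*32670+357423=749463 · T[13,10]:12*1925+32670=55770
[14] T[14,5]:13*657206836+1414014888=9957703756 · T[14,6]:13*206070150+657206836=3336118786 · T[14,7]:13*44990231+206070150=790943153 · T[14,8]:13*6926634+44990231=135036473 · T[14,9]:13*749463+6926634=16669653 · T[14,10]:13*55770+749463=1474473
[15] T[15,6]:14*3336118786+9957703756=56663366760 · T[15,7]:14*790943153+3336118786=14409322928 · T[15,8]:14*135036473+790943153=2681453775 · T[15,9]:14*16669653+135036473=368411615 · T[15,10]:14*1474473+16669653=37312275
[16] T[16,7]:15*14409322928+56663366760=272803210680 · T[16,8]:15*2681453775+14409322928=54631129553 · T[16,9]:15*368411615+2681453775=8207628000 · T[16,10]:15*37312275+368411615=928095740
Read c(16,7) = 272803210680, c(16,8) = 54631129553, c(16,9) = 8207628000, c(16,10) = 928095740.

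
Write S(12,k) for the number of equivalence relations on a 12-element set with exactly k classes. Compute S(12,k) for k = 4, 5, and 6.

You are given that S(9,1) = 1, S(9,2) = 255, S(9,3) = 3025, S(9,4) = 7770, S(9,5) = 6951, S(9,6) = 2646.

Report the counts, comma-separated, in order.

611501, 1379400, 1323652

row 10: T[10][2]=2·255+1=511  T[10][3]=3·3025+255=9330  T[10][4]=4·7770+3025=34105  T[10][5]=5·6951+7770=42525  T[10][6]=6·2646+6951=22827
row 11: T[11][3]=3·9330+511=28501  T[11][4]=4·34105+9330=145750  T[11][5]=5·42525+34105=246730  T[11][6]=6·22827+42525=179487
row 12: T[12][4]=4·145750+28501=611501  T[12][5]=5·246730+145750=1379400  T[12][6]=6·179487+246730=1323652
Read S(12,4) = 611501, S(12,5) = 1379400, S(12,6) = 1323652.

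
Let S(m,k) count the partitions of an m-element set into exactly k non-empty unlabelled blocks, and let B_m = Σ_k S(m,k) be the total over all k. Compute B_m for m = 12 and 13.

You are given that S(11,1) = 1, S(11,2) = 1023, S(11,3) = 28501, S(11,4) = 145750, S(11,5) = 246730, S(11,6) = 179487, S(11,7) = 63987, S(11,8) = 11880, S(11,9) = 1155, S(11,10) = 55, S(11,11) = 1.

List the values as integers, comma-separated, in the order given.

4213597, 27644437

[12] T[12,1]:1*1+0=1 · T[12,2]:2*1023+1=2047 · T[12,3]:3*28501+1023=86526 · T[12,4]:4*145750+28501=611501 · T[12,5]:5*246730+145750=1379400 · T[12,6]:6*179487+246730=1323652 · T[12,7]:7*63987+179487=627396 · T[12,8]:8*11880+63987=159027 · T[12,9]:9*1155+11880=22275 · T[12,10]:10*55+1155=1705 · T[12,11]:11*1+55=66 · T[12,12]:12*0+1=1
[13] T[13,1]:1*1+0=1 · T[13,2]:2*2047+1=4095 · T[13,3]:3*86526+2047=261625 · T[13,4]:4*611501+86526=2532530 · T[13,5]:5*1379400+611501=7508501 · T[13,6]:6*1323652+1379400=9321312 · T[13,7]:7*627396+1323652=5715424 · T[13,8]:8*159027+627396=1899612 · T[13,9]:9*22275+159027=359502 · T[13,10]:10*1705+22275=39325 · T[13,11]:11*66+1705=2431 · T[13,12]:12*1+66=78 · T[13,13]:13*0+1=1
B_12 = ΣS(12,k) = 1+2047+86526+611501+1379400+1323652+627396+159027+22275+1705+66+1 = 4213597
B_13 = ΣS(13,k) = 1+4095+261625+2532530+7508501+9321312+5715424+1899612+359502+39325+2431+78+1 = 27644437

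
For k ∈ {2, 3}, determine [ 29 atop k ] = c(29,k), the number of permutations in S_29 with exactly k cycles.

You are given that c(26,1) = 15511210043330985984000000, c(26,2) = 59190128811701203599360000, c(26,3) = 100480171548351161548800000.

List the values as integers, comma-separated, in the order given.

1197348677077520393310044160000, 2105684281550279072336117760000

@27  (27,1):15511210043330985984000000·26+0→403291461126605635584000000, (27,2):59190128811701203599360000·26+15511210043330985984000000→1554454559147562279567360000, (27,3):100480171548351161548800000·26+59190128811701203599360000→2671674589068831403868160000
@28  (28,1):403291461126605635584000000·27+0→10888869450418352160768000000, (28,2):1554454559147562279567360000·27+403291461126605635584000000→42373564558110787183902720000, (28,3):2671674589068831403868160000·27+1554454559147562279567360000→73689668464006010184007680000
@29  (29,2):42373564558110787183902720000·28+10888869450418352160768000000→1197348677077520393310044160000, (29,3):73689668464006010184007680000·28+42373564558110787183902720000→2105684281550279072336117760000
Read c(29,2) = 1197348677077520393310044160000, c(29,3) = 2105684281550279072336117760000.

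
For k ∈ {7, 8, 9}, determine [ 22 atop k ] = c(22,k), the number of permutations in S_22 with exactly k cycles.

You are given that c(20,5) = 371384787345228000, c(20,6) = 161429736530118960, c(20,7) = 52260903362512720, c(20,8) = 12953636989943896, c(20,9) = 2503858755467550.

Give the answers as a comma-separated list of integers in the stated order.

@21  (21,6):161429736530118960·20+371384787345228000→3599979517947607200, (21,7):52260903362512720·20+161429736530118960→1206647803780373360, (21,8):12953636989943896·20+52260903362512720→311333643161390640, (21,9):2503858755467550·20+12953636989943896→63030812099294896
@22  (22,7):1206647803780373360·21+3599979517947607200→28939583397335447760, (22,8):311333643161390640·21+1206647803780373360→7744654310169576800, (22,9):63030812099294896·21+311333643161390640→1634980697246583456
Read c(22,7) = 28939583397335447760, c(22,8) = 7744654310169576800, c(22,9) = 1634980697246583456.

28939583397335447760, 7744654310169576800, 1634980697246583456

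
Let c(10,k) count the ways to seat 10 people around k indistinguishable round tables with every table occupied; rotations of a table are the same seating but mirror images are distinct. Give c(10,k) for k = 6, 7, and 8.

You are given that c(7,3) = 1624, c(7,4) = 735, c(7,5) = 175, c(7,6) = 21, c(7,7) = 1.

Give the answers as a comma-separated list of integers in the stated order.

@8  (8,4):735·7+1624→6769, (8,5):175·7+735→1960, (8,6):21·7+175→322, (8,7):1·7+21→28, (8,8):0·7+1→1
@9  (9,5):1960·8+6769→22449, (9,6):322·8+1960→4536, (9,7):28·8+322→546, (9,8):1·8+28→36
@10  (10,6):4536·9+22449→63273, (10,7):546·9+4536→9450, (10,8):36·9+546→870
Read c(10,6) = 63273, c(10,7) = 9450, c(10,8) = 870.

63273, 9450, 870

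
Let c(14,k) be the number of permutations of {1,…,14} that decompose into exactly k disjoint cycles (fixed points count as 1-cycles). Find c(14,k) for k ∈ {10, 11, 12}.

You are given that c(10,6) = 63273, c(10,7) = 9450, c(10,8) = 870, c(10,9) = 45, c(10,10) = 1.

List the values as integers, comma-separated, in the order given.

[11] T[11,7]:10*9450+63273=157773 · T[11,8]:10*870+9450=18150 · T[11,9]:10*45+870=1320 · T[11,10]:10*1+45=55 · T[11,11]:10*0+1=1
[12] T[12,8]:11*18150+157773=357423 · T[12,9]:11*1320+18150=32670 · T[12,10]:11*55+1320=1925 · T[12,11]:11*1+55=66 · T[12,12]:11*0+1=1
[13] T[13,9]:12*32670+357423=749463 · T[13,10]:12*1925+32670=55770 · T[13,11]:12*66+1925=2717 · T[13,12]:12*1+66=78
[14] T[14,10]:13*55770+749463=1474473 · T[14,11]:13*2717+55770=91091 · T[14,12]:13*78+2717=3731
Read c(14,10) = 1474473, c(14,11) = 91091, c(14,12) = 3731.

1474473, 91091, 3731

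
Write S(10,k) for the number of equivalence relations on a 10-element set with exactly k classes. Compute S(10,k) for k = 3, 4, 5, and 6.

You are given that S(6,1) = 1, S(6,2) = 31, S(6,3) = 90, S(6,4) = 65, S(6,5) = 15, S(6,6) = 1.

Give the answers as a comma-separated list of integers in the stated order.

r7: T_7,1=1×1+0=1; T_7,2=2×31+1=63; T_7,3=3×90+31=301; T_7,4=4×65+90=350; T_7,5=5×15+65=140; T_7,6=6×1+15=21
r8: T_8,1=1×1+0=1; T_8,2=2×63+1=127; T_8,3=3×301+63=966; T_8,4=4×350+301=1701; T_8,5=5×140+350=1050; T_8,6=6×21+140=266
r9: T_9,2=2×127+1=255; T_9,3=3×966+127=3025; T_9,4=4×1701+966=7770; T_9,5=5×1050+1701=6951; T_9,6=6×266+1050=2646
r10: T_10,3=3×3025+255=9330; T_10,4=4×7770+3025=34105; T_10,5=5×6951+7770=42525; T_10,6=6×2646+6951=22827
Read S(10,3) = 9330, S(10,4) = 34105, S(10,5) = 42525, S(10,6) = 22827.

9330, 34105, 42525, 22827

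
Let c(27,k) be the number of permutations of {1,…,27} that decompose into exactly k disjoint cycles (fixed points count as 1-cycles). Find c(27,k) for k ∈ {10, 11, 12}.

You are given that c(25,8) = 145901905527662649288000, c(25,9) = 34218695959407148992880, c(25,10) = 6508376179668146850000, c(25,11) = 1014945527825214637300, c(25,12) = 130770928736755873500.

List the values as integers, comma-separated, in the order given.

row 26: T[26][9]=25·34218695959407148992880+145901905527662649288000=1001369304512841374110000  T[26][10]=25·6508376179668146850000+34218695959407148992880=196928100451110820242880  T[26][11]=25·1014945527825214637300+6508376179668146850000=31882014375298512782500  T[26][12]=25·130770928736755873500+1014945527825214637300=4284218746244111474800
row 27: T[27][10]=26·196928100451110820242880+1001369304512841374110000=6121499916241722700424880  T[27][11]=26·31882014375298512782500+196928100451110820242880=1025860474208872152587880  T[27][12]=26·4284218746244111474800+31882014375298512782500=143271701777645411127300
Read c(27,10) = 6121499916241722700424880, c(27,11) = 1025860474208872152587880, c(27,12) = 143271701777645411127300.

6121499916241722700424880, 1025860474208872152587880, 143271701777645411127300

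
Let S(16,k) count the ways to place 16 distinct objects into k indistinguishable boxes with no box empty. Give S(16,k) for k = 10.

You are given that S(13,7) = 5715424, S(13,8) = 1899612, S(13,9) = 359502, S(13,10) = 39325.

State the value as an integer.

[14] T[14,8]:8*1899612+5715424=20912320 · T[14,9]:9*359502+1899612=5135130 · T[14,10]:10*39325+359502=752752
[15] T[15,9]:9*5135130+20912320=67128490 · T[15,10]:10*752752+5135130=12662650
[16] T[16,10]:10*12662650+67128490=193754990
Read S(16,10) = 193754990.

193754990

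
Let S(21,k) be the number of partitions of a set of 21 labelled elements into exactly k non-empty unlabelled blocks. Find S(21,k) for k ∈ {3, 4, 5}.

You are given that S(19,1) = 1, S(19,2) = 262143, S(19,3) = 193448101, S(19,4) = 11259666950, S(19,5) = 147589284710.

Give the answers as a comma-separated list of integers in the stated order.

row 20: T[20][2]=2·262143+1=524287  T[20][3]=3·193448101+262143=580606446  T[20][4]=4·11259666950+193448101=45232115901  T[20][5]=5·147589284710+11259666950=749206090500
row 21: T[21][3]=3·580606446+524287=1742343625  T[21][4]=4·45232115901+580606446=181509070050  T[21][5]=5·749206090500+45232115901=3791262568401
Read S(21,3) = 1742343625, S(21,4) = 181509070050, S(21,5) = 3791262568401.

1742343625, 181509070050, 3791262568401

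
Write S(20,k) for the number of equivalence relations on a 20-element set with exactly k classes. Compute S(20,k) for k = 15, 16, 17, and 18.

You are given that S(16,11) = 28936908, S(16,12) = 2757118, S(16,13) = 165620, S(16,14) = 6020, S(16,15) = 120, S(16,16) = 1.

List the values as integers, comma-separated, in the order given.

i=17: T(17,12)=28936908+12·2757118=62022324 | T(17,13)=2757118+13·165620=4910178 | T(17,14)=165620+14·6020=249900 | T(17,15)=6020+15·120=7820 | T(17,16)=120+16·1=136 | T(17,17)=1+17·0=1
i=18: T(18,13)=62022324+13·4910178=125854638 | T(18,14)=4910178+14·249900=8408778 | T(18,15)=249900+15·7820=367200 | T(18,16)=7820+16·136=9996 | T(18,17)=136+17·1=153 | T(18,18)=1+18·0=1
i=19: T(19,14)=125854638+14·8408778=243577530 | T(19,15)=8408778+15·367200=13916778 | T(19,16)=367200+16·9996=527136 | T(19,17)=9996+17·153=12597 | T(19,18)=153+18·1=171
i=20: T(20,15)=243577530+15·13916778=452329200 | T(20,16)=13916778+16·527136=22350954 | T(20,17)=527136+17·12597=741285 | T(20,18)=12597+18·171=15675
Read S(20,15) = 452329200, S(20,16) = 22350954, S(20,17) = 741285, S(20,18) = 15675.

452329200, 22350954, 741285, 15675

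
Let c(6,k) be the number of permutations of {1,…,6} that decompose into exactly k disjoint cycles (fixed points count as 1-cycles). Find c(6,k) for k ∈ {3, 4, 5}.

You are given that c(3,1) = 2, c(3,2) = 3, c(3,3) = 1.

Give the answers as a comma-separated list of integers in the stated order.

225, 85, 15

r4: T_4,1=3×2+0=6; T_4,2=3×3+2=11; T_4,3=3×1+3=6; T_4,4=3×0+1=1
r5: T_5,2=4×11+6=50; T_5,3=4×6+11=35; T_5,4=4×1+6=10; T_5,5=4×0+1=1
r6: T_6,3=5×35+50=225; T_6,4=5×10+35=85; T_6,5=5×1+10=15
Read c(6,3) = 225, c(6,4) = 85, c(6,5) = 15.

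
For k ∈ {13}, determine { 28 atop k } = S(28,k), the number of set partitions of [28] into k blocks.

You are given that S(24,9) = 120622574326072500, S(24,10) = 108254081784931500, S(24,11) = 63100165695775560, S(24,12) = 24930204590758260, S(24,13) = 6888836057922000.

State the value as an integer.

451512851236272407400

[25] T[25,10]:10*108254081784931500+120622574326072500=1203163392175387500 · T[25,11]:11*63100165695775560+108254081784931500=802355904438462660 · T[25,12]:12*24930204590758260+63100165695775560=362262620784874680 · T[25,13]:13*6888836057922000+24930204590758260=114485073343744260
[26] T[26,11]:11*802355904438462660+1203163392175387500=10029078340998476760 · T[26,12]:12*362262620784874680+802355904438462660=5149507353856958820 · T[26,13]:13*114485073343744260+362262620784874680=1850568574253550060
[27] T[27,12]:12*5149507353856958820+10029078340998476760=71823166587281982600 · T[27,13]:13*1850568574253550060+5149507353856958820=29206898819153109600
[28] T[28,13]:13*29206898819153109600+71823166587281982600=451512851236272407400
Read S(28,13) = 451512851236272407400.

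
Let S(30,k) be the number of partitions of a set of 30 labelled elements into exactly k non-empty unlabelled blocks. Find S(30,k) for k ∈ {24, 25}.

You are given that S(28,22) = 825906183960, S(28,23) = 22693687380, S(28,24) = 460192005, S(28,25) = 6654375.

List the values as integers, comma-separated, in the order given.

2157580085700, 49402080000

i=29: T(29,23)=825906183960+23·22693687380=1347860993700 | T(29,24)=22693687380+24·460192005=33738295500 | T(29,25)=460192005+25·6654375=626551380
i=30: T(30,24)=1347860993700+24·33738295500=2157580085700 | T(30,25)=33738295500+25·626551380=49402080000
Read S(30,24) = 2157580085700, S(30,25) = 49402080000.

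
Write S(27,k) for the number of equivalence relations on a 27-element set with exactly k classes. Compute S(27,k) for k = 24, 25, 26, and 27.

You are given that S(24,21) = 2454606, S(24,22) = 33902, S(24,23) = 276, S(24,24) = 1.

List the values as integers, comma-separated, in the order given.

r25: T_25,22=22×33902+2454606=3200450; T_25,23=23×276+33902=40250; T_25,24=24×1+276=300; T_25,25=25×0+1=1
r26: T_26,23=23×40250+3200450=4126200; T_26,24=24×300+40250=47450; T_26,25=25×1+300=325; T_26,26=26×0+1=1
r27: T_27,24=24×47450+4126200=5265000; T_27,25=25×325+47450=55575; T_27,26=26×1+325=351; T_27,27=27×0+1=1
Read S(27,24) = 5265000, S(27,25) = 55575, S(27,26) = 351, S(27,27) = 1.

5265000, 55575, 351, 1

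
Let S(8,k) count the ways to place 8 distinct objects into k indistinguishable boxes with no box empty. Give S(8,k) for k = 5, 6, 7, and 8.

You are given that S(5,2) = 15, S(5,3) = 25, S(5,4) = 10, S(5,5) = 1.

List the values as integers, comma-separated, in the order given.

1050, 266, 28, 1

row 6: T[6][3]=3·25+15=90  T[6][4]=4·10+25=65  T[6][5]=5·1+10=15  T[6][6]=6·0+1=1
row 7: T[7][4]=4·65+90=350  T[7][5]=5·15+65=140  T[7][6]=6·1+15=21  T[7][7]=7·0+1=1
row 8: T[8][5]=5·140+350=1050  T[8][6]=6·21+140=266  T[8][7]=7·1+21=28  T[8][8]=8·0+1=1
Read S(8,5) = 1050, S(8,6) = 266, S(8,7) = 28, S(8,8) = 1.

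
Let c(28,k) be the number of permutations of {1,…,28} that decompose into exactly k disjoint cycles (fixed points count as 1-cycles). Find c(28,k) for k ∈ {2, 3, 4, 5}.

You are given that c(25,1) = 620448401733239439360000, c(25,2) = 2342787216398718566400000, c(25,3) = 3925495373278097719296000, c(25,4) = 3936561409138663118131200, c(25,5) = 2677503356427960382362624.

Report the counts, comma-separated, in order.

42373564558110787183902720000, 73689668464006010184007680000, 77226989703299075087834112000, 55278125307966865191587481600

[26] T[26,1]:25*620448401733239439360000+0=15511210043330985984000000 · T[26,2]:25*2342787216398718566400000+620448401733239439360000=59190128811701203599360000 · T[26,3]:25*3925495373278097719296000+2342787216398718566400000=100480171548351161548800000 · T[26,4]:25*3936561409138663118131200+3925495373278097719296000=102339530601744675672576000 · T[26,5]:25*2677503356427960382362624+3936561409138663118131200=70874145319837672677196800
[27] T[27,1]:26*15511210043330985984000000+0=403291461126605635584000000 · T[27,2]:26*59190128811701203599360000+15511210043330985984000000=1554454559147562279567360000 · T[27,3]:26*100480171548351161548800000+59190128811701203599360000=2671674589068831403868160000 · T[27,4]:26*102339530601744675672576000+100480171548351161548800000=2761307967193712729035776000 · T[27,5]:26*70874145319837672677196800+102339530601744675672576000=1945067308917524165279692800
[28] T[28,2]:27*1554454559147562279567360000+403291461126605635584000000=42373564558110787183902720000 · T[28,3]:27*2671674589068831403868160000+1554454559147562279567360000=73689668464006010184007680000 · T[28,4]:27*2761307967193712729035776000+2671674589068831403868160000=77226989703299075087834112000 · T[28,5]:27*1945067308917524165279692800+2761307967193712729035776000=55278125307966865191587481600
Read c(28,2) = 42373564558110787183902720000, c(28,3) = 73689668464006010184007680000, c(28,4) = 77226989703299075087834112000, c(28,5) = 55278125307966865191587481600.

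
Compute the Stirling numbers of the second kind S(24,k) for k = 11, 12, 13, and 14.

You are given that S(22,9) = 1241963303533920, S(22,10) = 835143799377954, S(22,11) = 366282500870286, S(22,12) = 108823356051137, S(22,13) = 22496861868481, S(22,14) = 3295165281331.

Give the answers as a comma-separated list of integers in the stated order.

63100165695775560, 24930204590758260, 6888836057922000, 1362091021641000

@23  (23,10):835143799377954·10+1241963303533920→9593401297313460, (23,11):366282500870286·11+835143799377954→4864251308951100, (23,12):108823356051137·12+366282500870286→1672162773483930, (23,13):22496861868481·13+108823356051137→401282560341390, (23,14):3295165281331·14+22496861868481→68629175807115
@24  (24,11):4864251308951100·11+9593401297313460→63100165695775560, (24,12):1672162773483930·12+4864251308951100→24930204590758260, (24,13):401282560341390·13+1672162773483930→6888836057922000, (24,14):68629175807115·14+401282560341390→1362091021641000
Read S(24,11) = 63100165695775560, S(24,12) = 24930204590758260, S(24,13) = 6888836057922000, S(24,14) = 1362091021641000.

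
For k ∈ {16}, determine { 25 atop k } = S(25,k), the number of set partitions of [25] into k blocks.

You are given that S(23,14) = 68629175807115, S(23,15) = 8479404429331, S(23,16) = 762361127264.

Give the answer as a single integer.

526655161695960

@24  (24,15):8479404429331·15+68629175807115→195820242247080, (24,16):762361127264·16+8479404429331→20677182465555
@25  (25,16):20677182465555·16+195820242247080→526655161695960
Read S(25,16) = 526655161695960.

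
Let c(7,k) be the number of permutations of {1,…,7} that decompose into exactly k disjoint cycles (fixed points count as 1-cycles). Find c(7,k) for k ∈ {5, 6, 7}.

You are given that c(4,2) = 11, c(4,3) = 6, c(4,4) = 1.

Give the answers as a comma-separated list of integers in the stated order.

row 5: T[5][3]=4·6+11=35  T[5][4]=4·1+6=10  T[5][5]=4·0+1=1
row 6: T[6][4]=5·10+35=85  T[6][5]=5·1+10=15  T[6][6]=5·0+1=1
row 7: T[7][5]=6·15+85=175  T[7][6]=6·1+15=21  T[7][7]=6·0+1=1
Read c(7,5) = 175, c(7,6) = 21, c(7,7) = 1.

175, 21, 1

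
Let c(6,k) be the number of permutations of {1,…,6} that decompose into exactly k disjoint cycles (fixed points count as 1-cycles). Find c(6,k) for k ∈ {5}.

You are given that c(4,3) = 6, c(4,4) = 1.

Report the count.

15

r5: T_5,4=4×1+6=10; T_5,5=4×0+1=1
r6: T_6,5=5×1+10=15
Read c(6,5) = 15.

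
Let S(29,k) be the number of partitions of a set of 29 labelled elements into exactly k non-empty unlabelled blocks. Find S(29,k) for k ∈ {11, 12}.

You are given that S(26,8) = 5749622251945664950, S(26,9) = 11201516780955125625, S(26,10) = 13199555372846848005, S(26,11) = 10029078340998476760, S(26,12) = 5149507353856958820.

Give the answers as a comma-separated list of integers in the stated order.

[27] T[27,9]:9*11201516780955125625+5749622251945664950=106563273280541795575 · T[27,10]:10*13199555372846848005+11201516780955125625=143197070509423605675 · T[27,11]:11*10029078340998476760+13199555372846848005=123519417123830092365 · T[27,12]:12*5149507353856958820+10029078340998476760=71823166587281982600
[28] T[28,10]:10*143197070509423605675+106563273280541795575=1538533978374777852325 · T[28,11]:11*123519417123830092365+143197070509423605675=1501910658871554621690 · T[28,12]:12*71823166587281982600+123519417123830092365=985397416171213883565
[29] T[29,11]:11*1501910658871554621690+1538533978374777852325=18059551225961878690915 · T[29,12]:12*985397416171213883565+1501910658871554621690=13326679652926121224470
Read S(29,11) = 18059551225961878690915, S(29,12) = 13326679652926121224470.

18059551225961878690915, 13326679652926121224470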